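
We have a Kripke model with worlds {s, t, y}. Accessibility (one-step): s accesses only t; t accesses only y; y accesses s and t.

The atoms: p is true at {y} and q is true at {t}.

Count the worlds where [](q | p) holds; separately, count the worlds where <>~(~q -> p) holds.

For [](q | p):
s: successors {t}; q | p there: t:T. ✓
t: successors {y}; q | p there: y:T. ✓
y: successors {s, t}; q | p there: s:F, t:T. ✗
— 2 worlds.
For <>~(~q -> p):
s: successors {t}; ~(~q -> p) there: t:F. ✗
t: successors {y}; ~(~q -> p) there: y:F. ✗
y: successors {s, t}; ~(~q -> p) there: s:T, t:F. ✓
— 1 world.

2 and 1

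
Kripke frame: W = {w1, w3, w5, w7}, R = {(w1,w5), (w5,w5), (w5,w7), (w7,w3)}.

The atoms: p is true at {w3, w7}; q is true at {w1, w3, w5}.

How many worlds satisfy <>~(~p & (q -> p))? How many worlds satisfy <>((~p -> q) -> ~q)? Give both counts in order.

For <>~(~p & (q -> p)):
w1: successors {w5}; ~(~p & (q -> p)) there: w5:T. ✓
w3: no successors, so <>~(~p & (q -> p)) fails. ✗
w5: successors {w5, w7}; ~(~p & (q -> p)) there: w5:T, w7:T. ✓
w7: successors {w3}; ~(~p & (q -> p)) there: w3:T. ✓
— 3 worlds.
For <>((~p -> q) -> ~q):
w1: successors {w5}; (~p -> q) -> ~q there: w5:F. ✗
w3: no successors, so <>((~p -> q) -> ~q) fails. ✗
w5: successors {w5, w7}; (~p -> q) -> ~q there: w5:F, w7:T. ✓
w7: successors {w3}; (~p -> q) -> ~q there: w3:F. ✗
— 1 world.

3 and 1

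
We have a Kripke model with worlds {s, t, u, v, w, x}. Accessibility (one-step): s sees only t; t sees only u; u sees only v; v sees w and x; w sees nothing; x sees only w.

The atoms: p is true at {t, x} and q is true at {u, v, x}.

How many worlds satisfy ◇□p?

2

s: successors {t}; □p there: t:F. ✗
t: successors {u}; □p there: u:F. ✗
u: successors {v}; □p there: v:F. ✗
v: successors {w, x}; □p there: w:T, x:F. ✓
w: no successors, so ◇□p fails. ✗
x: successors {w}; □p there: w:T. ✓
Satisfying worlds: {v, x}.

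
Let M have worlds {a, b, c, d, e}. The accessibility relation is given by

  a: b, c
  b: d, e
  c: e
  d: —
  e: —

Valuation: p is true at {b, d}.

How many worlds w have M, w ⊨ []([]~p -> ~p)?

4

a: successors {b, c}; []~p -> ~p there: b:T, c:T. ✓
b: successors {d, e}; []~p -> ~p there: d:F, e:T. ✗
c: successors {e}; []~p -> ~p there: e:T. ✓
d: no successors, so []([]~p -> ~p) holds vacuously. ✓
e: no successors, so []([]~p -> ~p) holds vacuously. ✓
Satisfying worlds: {a, c, d, e}.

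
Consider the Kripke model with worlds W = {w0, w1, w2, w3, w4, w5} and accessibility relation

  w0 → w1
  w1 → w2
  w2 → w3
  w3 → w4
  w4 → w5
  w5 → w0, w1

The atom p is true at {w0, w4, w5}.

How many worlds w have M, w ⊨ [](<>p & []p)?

w0: successors {w1}; <>p & []p there: w1:F. ✗
w1: successors {w2}; <>p & []p there: w2:F. ✗
w2: successors {w3}; <>p & []p there: w3:T. ✓
w3: successors {w4}; <>p & []p there: w4:T. ✓
w4: successors {w5}; <>p & []p there: w5:F. ✗
w5: successors {w0, w1}; <>p & []p there: w0:F, w1:F. ✗
Satisfying worlds: {w2, w3}.

2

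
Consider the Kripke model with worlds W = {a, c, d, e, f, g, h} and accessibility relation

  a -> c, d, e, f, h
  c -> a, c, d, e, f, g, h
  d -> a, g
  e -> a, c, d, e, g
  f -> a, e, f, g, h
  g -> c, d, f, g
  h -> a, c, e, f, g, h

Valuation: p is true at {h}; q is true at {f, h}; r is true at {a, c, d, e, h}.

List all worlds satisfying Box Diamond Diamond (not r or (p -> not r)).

a: successors {c, d, e, f, h}; Diamond Diamond (not r or (p -> not r)) there: c:T, d:T, e:T, f:T, h:T. ✓
c: successors {a, c, d, e, f, g, h}; Diamond Diamond (not r or (p -> not r)) there: a:T, c:T, d:T, e:T, f:T, g:T, h:T. ✓
d: successors {a, g}; Diamond Diamond (not r or (p -> not r)) there: a:T, g:T. ✓
e: successors {a, c, d, e, g}; Diamond Diamond (not r or (p -> not r)) there: a:T, c:T, d:T, e:T, g:T. ✓
f: successors {a, e, f, g, h}; Diamond Diamond (not r or (p -> not r)) there: a:T, e:T, f:T, g:T, h:T. ✓
g: successors {c, d, f, g}; Diamond Diamond (not r or (p -> not r)) there: c:T, d:T, f:T, g:T. ✓
h: successors {a, c, e, f, g, h}; Diamond Diamond (not r or (p -> not r)) there: a:T, c:T, e:T, f:T, g:T, h:T. ✓

{a, c, d, e, f, g, h}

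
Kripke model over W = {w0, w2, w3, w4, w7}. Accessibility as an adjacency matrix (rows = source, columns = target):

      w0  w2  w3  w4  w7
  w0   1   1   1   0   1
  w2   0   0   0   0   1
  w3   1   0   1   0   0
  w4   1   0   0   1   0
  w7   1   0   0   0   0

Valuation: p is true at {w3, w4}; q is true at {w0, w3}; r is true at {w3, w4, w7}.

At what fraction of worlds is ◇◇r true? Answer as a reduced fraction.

w0: successors {w0, w2, w3, w7}; ◇r there: w0:T, w2:T, w3:T, w7:F. ✓
w2: successors {w7}; ◇r there: w7:F. ✗
w3: successors {w0, w3}; ◇r there: w0:T, w3:T. ✓
w4: successors {w0, w4}; ◇r there: w0:T, w4:T. ✓
w7: successors {w0}; ◇r there: w0:T. ✓
That's 4 of 5 worlds, so 4/5.

4/5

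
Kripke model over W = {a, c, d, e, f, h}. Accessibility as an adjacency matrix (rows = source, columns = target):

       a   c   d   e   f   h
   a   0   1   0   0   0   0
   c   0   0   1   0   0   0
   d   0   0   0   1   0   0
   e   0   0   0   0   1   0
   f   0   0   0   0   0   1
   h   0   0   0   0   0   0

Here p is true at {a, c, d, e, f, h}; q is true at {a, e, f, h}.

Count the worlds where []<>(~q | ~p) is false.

4

a: successors {c}; <>(~q | ~p) there: c:T. ✓
c: successors {d}; <>(~q | ~p) there: d:F. ✗
d: successors {e}; <>(~q | ~p) there: e:F. ✗
e: successors {f}; <>(~q | ~p) there: f:F. ✗
f: successors {h}; <>(~q | ~p) there: h:F. ✗
h: no successors, so []<>(~q | ~p) holds vacuously. ✓
Satisfying worlds: {a, h}.
So []<>(~q | ~p) fails at the other 4 worlds.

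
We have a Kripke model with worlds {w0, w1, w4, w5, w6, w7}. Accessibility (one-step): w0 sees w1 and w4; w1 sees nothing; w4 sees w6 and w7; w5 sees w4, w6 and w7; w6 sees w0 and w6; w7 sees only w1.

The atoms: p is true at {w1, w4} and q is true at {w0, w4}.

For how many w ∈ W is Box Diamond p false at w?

w0: successors {w1, w4}; Diamond p there: w1:F, w4:F. ✗
w1: no successors, so Box Diamond p holds vacuously. ✓
w4: successors {w6, w7}; Diamond p there: w6:F, w7:T. ✗
w5: successors {w4, w6, w7}; Diamond p there: w4:F, w6:F, w7:T. ✗
w6: successors {w0, w6}; Diamond p there: w0:T, w6:F. ✗
w7: successors {w1}; Diamond p there: w1:F. ✗
Satisfying worlds: {w1}.
So Box Diamond p fails at the other 5 worlds.

5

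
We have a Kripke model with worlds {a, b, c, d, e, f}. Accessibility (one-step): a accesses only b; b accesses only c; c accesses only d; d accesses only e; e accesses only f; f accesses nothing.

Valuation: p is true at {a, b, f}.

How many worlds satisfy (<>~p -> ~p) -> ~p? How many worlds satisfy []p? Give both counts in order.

4 and 3

For (<>~p -> ~p) -> ~p:
a: <>~p -> ~p is T, ~p is F. ✗
b: <>~p -> ~p is F, ~p is F. ✓
c: <>~p -> ~p is T, ~p is T. ✓
d: <>~p -> ~p is T, ~p is T. ✓
e: <>~p -> ~p is T, ~p is T. ✓
f: <>~p -> ~p is T, ~p is F. ✗
— 4 worlds.
For []p:
a: successors {b}; p there: b:T. ✓
b: successors {c}; p there: c:F. ✗
c: successors {d}; p there: d:F. ✗
d: successors {e}; p there: e:F. ✗
e: successors {f}; p there: f:T. ✓
f: no successors, so []p holds vacuously. ✓
— 3 worlds.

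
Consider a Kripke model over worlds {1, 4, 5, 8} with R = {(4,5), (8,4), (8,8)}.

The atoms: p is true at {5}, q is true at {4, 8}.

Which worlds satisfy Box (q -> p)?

{1, 4, 5}

1: no successors, so Box (q -> p) holds vacuously. ✓
4: successors {5}; q -> p there: 5:T. ✓
5: no successors, so Box (q -> p) holds vacuously. ✓
8: successors {4, 8}; q -> p there: 4:F, 8:F. ✗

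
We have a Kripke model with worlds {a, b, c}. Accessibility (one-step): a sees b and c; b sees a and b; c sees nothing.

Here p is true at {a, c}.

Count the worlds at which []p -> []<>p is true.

3

a: []p is F, []<>p is F. ✓
b: []p is F, []<>p is T. ✓
c: []p is T, []<>p is T. ✓
Satisfying worlds: {a, b, c}.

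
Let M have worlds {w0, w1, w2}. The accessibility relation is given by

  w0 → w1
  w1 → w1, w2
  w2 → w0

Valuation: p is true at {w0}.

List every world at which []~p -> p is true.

{w0, w2}

w0: []~p is T, p is T. ✓
w1: []~p is T, p is F. ✗
w2: []~p is F, p is F. ✓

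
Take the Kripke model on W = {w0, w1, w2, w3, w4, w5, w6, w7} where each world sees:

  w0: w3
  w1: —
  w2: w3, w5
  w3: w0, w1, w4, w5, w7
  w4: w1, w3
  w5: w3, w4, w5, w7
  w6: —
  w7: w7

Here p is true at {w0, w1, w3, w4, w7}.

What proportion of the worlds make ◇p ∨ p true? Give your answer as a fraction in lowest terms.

w0: ◇p is T, p is T. ✓
w1: ◇p is F, p is T. ✓
w2: ◇p is T, p is F. ✓
w3: ◇p is T, p is T. ✓
w4: ◇p is T, p is T. ✓
w5: ◇p is T, p is F. ✓
w6: ◇p is F, p is F. ✗
w7: ◇p is T, p is T. ✓
That's 7 of 8 worlds, so 7/8.

7/8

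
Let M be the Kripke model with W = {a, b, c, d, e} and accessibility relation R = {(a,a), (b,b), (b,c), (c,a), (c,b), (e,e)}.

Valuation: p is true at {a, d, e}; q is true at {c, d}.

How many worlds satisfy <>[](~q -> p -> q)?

2

a: successors {a}; [](~q -> p -> q) there: a:F. ✗
b: successors {b, c}; [](~q -> p -> q) there: b:T, c:F. ✓
c: successors {a, b}; [](~q -> p -> q) there: a:F, b:T. ✓
d: no successors, so <>[](~q -> p -> q) fails. ✗
e: successors {e}; [](~q -> p -> q) there: e:F. ✗
Satisfying worlds: {b, c}.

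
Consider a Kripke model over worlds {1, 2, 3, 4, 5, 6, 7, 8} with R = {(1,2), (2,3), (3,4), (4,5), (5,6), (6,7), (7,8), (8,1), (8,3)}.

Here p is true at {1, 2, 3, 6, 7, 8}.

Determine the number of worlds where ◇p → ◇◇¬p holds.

1: ◇p is T, ◇◇¬p is F. ✗
2: ◇p is T, ◇◇¬p is T. ✓
3: ◇p is F, ◇◇¬p is T. ✓
4: ◇p is F, ◇◇¬p is F. ✓
5: ◇p is T, ◇◇¬p is F. ✗
6: ◇p is T, ◇◇¬p is F. ✗
7: ◇p is T, ◇◇¬p is F. ✗
8: ◇p is T, ◇◇¬p is T. ✓
Satisfying worlds: {2, 3, 4, 8}.

4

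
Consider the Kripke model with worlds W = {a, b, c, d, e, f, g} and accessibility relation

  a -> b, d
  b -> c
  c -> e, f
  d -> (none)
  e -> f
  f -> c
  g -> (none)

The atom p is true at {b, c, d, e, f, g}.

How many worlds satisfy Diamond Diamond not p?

0

a: successors {b, d}; Diamond not p there: b:F, d:F. ✗
b: successors {c}; Diamond not p there: c:F. ✗
c: successors {e, f}; Diamond not p there: e:F, f:F. ✗
d: no successors, so Diamond Diamond not p fails. ✗
e: successors {f}; Diamond not p there: f:F. ✗
f: successors {c}; Diamond not p there: c:F. ✗
g: no successors, so Diamond Diamond not p fails. ✗
Satisfying worlds: ∅.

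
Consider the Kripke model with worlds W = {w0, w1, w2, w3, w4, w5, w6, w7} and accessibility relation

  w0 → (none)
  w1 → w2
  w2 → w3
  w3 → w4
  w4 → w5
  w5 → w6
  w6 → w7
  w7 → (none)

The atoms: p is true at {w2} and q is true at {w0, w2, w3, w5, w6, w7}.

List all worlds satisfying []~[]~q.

w0: no successors, so []~[]~q holds vacuously. ✓
w1: successors {w2}; ~[]~q there: w2:T. ✓
w2: successors {w3}; ~[]~q there: w3:F. ✗
w3: successors {w4}; ~[]~q there: w4:T. ✓
w4: successors {w5}; ~[]~q there: w5:T. ✓
w5: successors {w6}; ~[]~q there: w6:T. ✓
w6: successors {w7}; ~[]~q there: w7:F. ✗
w7: no successors, so []~[]~q holds vacuously. ✓

{w0, w1, w3, w4, w5, w7}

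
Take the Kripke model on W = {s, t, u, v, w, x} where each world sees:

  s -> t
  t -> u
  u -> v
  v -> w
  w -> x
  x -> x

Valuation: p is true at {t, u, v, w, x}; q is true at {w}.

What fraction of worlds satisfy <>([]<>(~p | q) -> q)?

5/6

s: successors {t}; []<>(~p | q) -> q there: t:T. ✓
t: successors {u}; []<>(~p | q) -> q there: u:F. ✗
u: successors {v}; []<>(~p | q) -> q there: v:T. ✓
v: successors {w}; []<>(~p | q) -> q there: w:T. ✓
w: successors {x}; []<>(~p | q) -> q there: x:T. ✓
x: successors {x}; []<>(~p | q) -> q there: x:T. ✓
That's 5 of 6 worlds, so 5/6.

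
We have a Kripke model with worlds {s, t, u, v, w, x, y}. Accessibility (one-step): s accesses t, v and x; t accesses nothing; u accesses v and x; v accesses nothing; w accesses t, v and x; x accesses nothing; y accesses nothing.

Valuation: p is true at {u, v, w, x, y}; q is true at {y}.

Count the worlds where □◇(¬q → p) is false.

s: successors {t, v, x}; ◇(¬q → p) there: t:F, v:F, x:F. ✗
t: no successors, so □◇(¬q → p) holds vacuously. ✓
u: successors {v, x}; ◇(¬q → p) there: v:F, x:F. ✗
v: no successors, so □◇(¬q → p) holds vacuously. ✓
w: successors {t, v, x}; ◇(¬q → p) there: t:F, v:F, x:F. ✗
x: no successors, so □◇(¬q → p) holds vacuously. ✓
y: no successors, so □◇(¬q → p) holds vacuously. ✓
Satisfying worlds: {t, v, x, y}.
So □◇(¬q → p) fails at the other 3 worlds.

3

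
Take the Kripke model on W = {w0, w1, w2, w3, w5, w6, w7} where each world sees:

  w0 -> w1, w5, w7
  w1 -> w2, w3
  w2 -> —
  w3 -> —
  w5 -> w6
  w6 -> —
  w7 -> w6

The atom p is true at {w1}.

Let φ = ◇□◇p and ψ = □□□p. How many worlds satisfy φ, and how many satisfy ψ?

For ◇□◇p:
w0: successors {w1, w5, w7}; □◇p there: w1:F, w5:F, w7:F. ✗
w1: successors {w2, w3}; □◇p there: w2:T, w3:T. ✓
w2: no successors, so ◇□◇p fails. ✗
w3: no successors, so ◇□◇p fails. ✗
w5: successors {w6}; □◇p there: w6:T. ✓
w6: no successors, so ◇□◇p fails. ✗
w7: successors {w6}; □◇p there: w6:T. ✓
— 3 worlds.
For □□□p:
w0: successors {w1, w5, w7}; □□p there: w1:T, w5:T, w7:T. ✓
w1: successors {w2, w3}; □□p there: w2:T, w3:T. ✓
w2: no successors, so □□□p holds vacuously. ✓
w3: no successors, so □□□p holds vacuously. ✓
w5: successors {w6}; □□p there: w6:T. ✓
w6: no successors, so □□□p holds vacuously. ✓
w7: successors {w6}; □□p there: w6:T. ✓
— 7 worlds.

3 and 7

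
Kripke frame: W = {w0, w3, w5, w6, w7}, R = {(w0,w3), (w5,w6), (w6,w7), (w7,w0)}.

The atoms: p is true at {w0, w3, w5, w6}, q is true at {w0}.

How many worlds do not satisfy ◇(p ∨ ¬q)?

w0: successors {w3}; p ∨ ¬q there: w3:T. ✓
w3: no successors, so ◇(p ∨ ¬q) fails. ✗
w5: successors {w6}; p ∨ ¬q there: w6:T. ✓
w6: successors {w7}; p ∨ ¬q there: w7:T. ✓
w7: successors {w0}; p ∨ ¬q there: w0:T. ✓
Satisfying worlds: {w0, w5, w6, w7}.
So ◇(p ∨ ¬q) fails at the other 1 world.

1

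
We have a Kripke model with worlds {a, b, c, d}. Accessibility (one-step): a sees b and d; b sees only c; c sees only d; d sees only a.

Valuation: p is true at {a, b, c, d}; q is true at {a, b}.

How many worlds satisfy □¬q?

a: successors {b, d}; ¬q there: b:F, d:T. ✗
b: successors {c}; ¬q there: c:T. ✓
c: successors {d}; ¬q there: d:T. ✓
d: successors {a}; ¬q there: a:F. ✗
Satisfying worlds: {b, c}.

2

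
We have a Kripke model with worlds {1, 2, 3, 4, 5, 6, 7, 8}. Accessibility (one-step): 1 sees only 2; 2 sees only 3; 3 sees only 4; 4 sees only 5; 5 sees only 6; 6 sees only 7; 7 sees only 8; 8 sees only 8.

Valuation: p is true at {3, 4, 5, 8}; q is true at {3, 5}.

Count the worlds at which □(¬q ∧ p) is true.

3

1: successors {2}; ¬q ∧ p there: 2:F. ✗
2: successors {3}; ¬q ∧ p there: 3:F. ✗
3: successors {4}; ¬q ∧ p there: 4:T. ✓
4: successors {5}; ¬q ∧ p there: 5:F. ✗
5: successors {6}; ¬q ∧ p there: 6:F. ✗
6: successors {7}; ¬q ∧ p there: 7:F. ✗
7: successors {8}; ¬q ∧ p there: 8:T. ✓
8: successors {8}; ¬q ∧ p there: 8:T. ✓
Satisfying worlds: {3, 7, 8}.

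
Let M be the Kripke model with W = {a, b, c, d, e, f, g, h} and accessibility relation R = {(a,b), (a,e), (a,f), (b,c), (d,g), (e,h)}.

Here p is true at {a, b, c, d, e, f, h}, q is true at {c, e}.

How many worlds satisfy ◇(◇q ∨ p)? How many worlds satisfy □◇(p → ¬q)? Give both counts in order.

For ◇(◇q ∨ p):
a: successors {b, e, f}; ◇q ∨ p there: b:T, e:T, f:T. ✓
b: successors {c}; ◇q ∨ p there: c:T. ✓
c: no successors, so ◇(◇q ∨ p) fails. ✗
d: successors {g}; ◇q ∨ p there: g:F. ✗
e: successors {h}; ◇q ∨ p there: h:T. ✓
f: no successors, so ◇(◇q ∨ p) fails. ✗
g: no successors, so ◇(◇q ∨ p) fails. ✗
h: no successors, so ◇(◇q ∨ p) fails. ✗
— 3 worlds.
For □◇(p → ¬q):
a: successors {b, e, f}; ◇(p → ¬q) there: b:F, e:T, f:F. ✗
b: successors {c}; ◇(p → ¬q) there: c:F. ✗
c: no successors, so □◇(p → ¬q) holds vacuously. ✓
d: successors {g}; ◇(p → ¬q) there: g:F. ✗
e: successors {h}; ◇(p → ¬q) there: h:F. ✗
f: no successors, so □◇(p → ¬q) holds vacuously. ✓
g: no successors, so □◇(p → ¬q) holds vacuously. ✓
h: no successors, so □◇(p → ¬q) holds vacuously. ✓
— 4 worlds.

3 and 4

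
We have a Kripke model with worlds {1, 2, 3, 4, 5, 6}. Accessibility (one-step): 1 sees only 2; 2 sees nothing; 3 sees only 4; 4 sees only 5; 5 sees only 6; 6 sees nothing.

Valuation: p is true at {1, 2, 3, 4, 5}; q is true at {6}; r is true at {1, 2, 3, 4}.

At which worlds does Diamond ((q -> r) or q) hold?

{1, 3, 4, 5}

1: successors {2}; (q -> r) or q there: 2:T. ✓
2: no successors, so Diamond ((q -> r) or q) fails. ✗
3: successors {4}; (q -> r) or q there: 4:T. ✓
4: successors {5}; (q -> r) or q there: 5:T. ✓
5: successors {6}; (q -> r) or q there: 6:T. ✓
6: no successors, so Diamond ((q -> r) or q) fails. ✗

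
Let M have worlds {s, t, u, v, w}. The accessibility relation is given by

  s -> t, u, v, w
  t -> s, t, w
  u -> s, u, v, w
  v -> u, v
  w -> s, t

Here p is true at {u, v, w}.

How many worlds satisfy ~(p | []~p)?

2

s: p | []~p is F. ✓
t: p | []~p is F. ✓
u: p | []~p is T. ✗
v: p | []~p is T. ✗
w: p | []~p is T. ✗
Satisfying worlds: {s, t}.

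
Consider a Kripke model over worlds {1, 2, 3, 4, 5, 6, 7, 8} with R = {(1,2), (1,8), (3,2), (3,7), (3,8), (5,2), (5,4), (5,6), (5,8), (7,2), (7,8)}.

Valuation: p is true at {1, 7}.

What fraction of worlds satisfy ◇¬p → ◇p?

5/8

1: ◇¬p is T, ◇p is F. ✗
2: ◇¬p is F, ◇p is F. ✓
3: ◇¬p is T, ◇p is T. ✓
4: ◇¬p is F, ◇p is F. ✓
5: ◇¬p is T, ◇p is F. ✗
6: ◇¬p is F, ◇p is F. ✓
7: ◇¬p is T, ◇p is F. ✗
8: ◇¬p is F, ◇p is F. ✓
That's 5 of 8 worlds, so 5/8.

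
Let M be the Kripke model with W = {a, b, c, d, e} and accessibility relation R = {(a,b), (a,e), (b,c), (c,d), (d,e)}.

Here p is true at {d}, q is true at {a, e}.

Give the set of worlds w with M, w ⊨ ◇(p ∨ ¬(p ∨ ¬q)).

a: successors {b, e}; p ∨ ¬(p ∨ ¬q) there: b:F, e:T. ✓
b: successors {c}; p ∨ ¬(p ∨ ¬q) there: c:F. ✗
c: successors {d}; p ∨ ¬(p ∨ ¬q) there: d:T. ✓
d: successors {e}; p ∨ ¬(p ∨ ¬q) there: e:T. ✓
e: no successors, so ◇(p ∨ ¬(p ∨ ¬q)) fails. ✗

{a, c, d}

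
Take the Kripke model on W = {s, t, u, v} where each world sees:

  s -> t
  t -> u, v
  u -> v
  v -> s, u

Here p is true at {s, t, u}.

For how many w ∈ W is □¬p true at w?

s: successors {t}; ¬p there: t:F. ✗
t: successors {u, v}; ¬p there: u:F, v:T. ✗
u: successors {v}; ¬p there: v:T. ✓
v: successors {s, u}; ¬p there: s:F, u:F. ✗
Satisfying worlds: {u}.

1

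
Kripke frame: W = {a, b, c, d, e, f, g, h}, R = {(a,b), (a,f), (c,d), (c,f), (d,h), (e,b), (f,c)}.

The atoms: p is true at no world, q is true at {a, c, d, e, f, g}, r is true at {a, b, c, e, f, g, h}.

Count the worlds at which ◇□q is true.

a: successors {b, f}; □q there: b:T, f:T. ✓
b: no successors, so ◇□q fails. ✗
c: successors {d, f}; □q there: d:F, f:T. ✓
d: successors {h}; □q there: h:T. ✓
e: successors {b}; □q there: b:T. ✓
f: successors {c}; □q there: c:T. ✓
g: no successors, so ◇□q fails. ✗
h: no successors, so ◇□q fails. ✗
Satisfying worlds: {a, c, d, e, f}.

5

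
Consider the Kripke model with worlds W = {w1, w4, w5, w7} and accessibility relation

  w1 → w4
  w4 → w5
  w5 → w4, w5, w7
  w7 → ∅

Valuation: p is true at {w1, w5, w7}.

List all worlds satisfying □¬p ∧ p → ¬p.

{w4, w5}

w1: □¬p ∧ p is T, ¬p is F. ✗
w4: □¬p ∧ p is F, ¬p is T. ✓
w5: □¬p ∧ p is F, ¬p is F. ✓
w7: □¬p ∧ p is T, ¬p is F. ✗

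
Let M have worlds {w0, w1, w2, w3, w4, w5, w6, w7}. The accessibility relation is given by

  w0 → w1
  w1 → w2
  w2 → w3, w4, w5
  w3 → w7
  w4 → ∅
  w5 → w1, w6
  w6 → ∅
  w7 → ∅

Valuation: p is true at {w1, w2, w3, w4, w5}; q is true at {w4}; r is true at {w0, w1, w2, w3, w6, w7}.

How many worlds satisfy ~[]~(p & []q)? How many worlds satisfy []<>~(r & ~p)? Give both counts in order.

For ~[]~(p & []q):
w0: []~(p & []q) is T. ✗
w1: []~(p & []q) is T. ✗
w2: []~(p & []q) is F. ✓
w3: []~(p & []q) is T. ✗
w4: []~(p & []q) is T. ✗
w5: []~(p & []q) is T. ✗
w6: []~(p & []q) is T. ✗
w7: []~(p & []q) is T. ✗
— 1 world.
For []<>~(r & ~p):
w0: successors {w1}; <>~(r & ~p) there: w1:T. ✓
w1: successors {w2}; <>~(r & ~p) there: w2:T. ✓
w2: successors {w3, w4, w5}; <>~(r & ~p) there: w3:F, w4:F, w5:T. ✗
w3: successors {w7}; <>~(r & ~p) there: w7:F. ✗
w4: no successors, so []<>~(r & ~p) holds vacuously. ✓
w5: successors {w1, w6}; <>~(r & ~p) there: w1:T, w6:F. ✗
w6: no successors, so []<>~(r & ~p) holds vacuously. ✓
w7: no successors, so []<>~(r & ~p) holds vacuously. ✓
— 5 worlds.

1 and 5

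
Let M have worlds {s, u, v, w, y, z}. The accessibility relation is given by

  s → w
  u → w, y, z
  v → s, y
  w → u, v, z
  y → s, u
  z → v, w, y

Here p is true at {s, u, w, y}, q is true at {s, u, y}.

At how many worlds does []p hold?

3

s: successors {w}; p there: w:T. ✓
u: successors {w, y, z}; p there: w:T, y:T, z:F. ✗
v: successors {s, y}; p there: s:T, y:T. ✓
w: successors {u, v, z}; p there: u:T, v:F, z:F. ✗
y: successors {s, u}; p there: s:T, u:T. ✓
z: successors {v, w, y}; p there: v:F, w:T, y:T. ✗
Satisfying worlds: {s, v, y}.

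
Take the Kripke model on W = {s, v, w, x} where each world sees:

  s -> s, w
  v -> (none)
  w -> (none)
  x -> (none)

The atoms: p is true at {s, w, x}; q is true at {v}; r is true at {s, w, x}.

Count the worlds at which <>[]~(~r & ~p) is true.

1

s: successors {s, w}; []~(~r & ~p) there: s:T, w:T. ✓
v: no successors, so <>[]~(~r & ~p) fails. ✗
w: no successors, so <>[]~(~r & ~p) fails. ✗
x: no successors, so <>[]~(~r & ~p) fails. ✗
Satisfying worlds: {s}.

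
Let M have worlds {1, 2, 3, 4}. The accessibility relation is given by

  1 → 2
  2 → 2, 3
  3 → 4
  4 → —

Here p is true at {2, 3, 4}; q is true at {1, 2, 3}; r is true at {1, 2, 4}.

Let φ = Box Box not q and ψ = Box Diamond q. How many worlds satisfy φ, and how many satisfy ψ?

For Box Box not q:
1: successors {2}; Box not q there: 2:F. ✗
2: successors {2, 3}; Box not q there: 2:F, 3:T. ✗
3: successors {4}; Box not q there: 4:T. ✓
4: no successors, so Box Box not q holds vacuously. ✓
— 2 worlds.
For Box Diamond q:
1: successors {2}; Diamond q there: 2:T. ✓
2: successors {2, 3}; Diamond q there: 2:T, 3:F. ✗
3: successors {4}; Diamond q there: 4:F. ✗
4: no successors, so Box Diamond q holds vacuously. ✓
— 2 worlds.

2 and 2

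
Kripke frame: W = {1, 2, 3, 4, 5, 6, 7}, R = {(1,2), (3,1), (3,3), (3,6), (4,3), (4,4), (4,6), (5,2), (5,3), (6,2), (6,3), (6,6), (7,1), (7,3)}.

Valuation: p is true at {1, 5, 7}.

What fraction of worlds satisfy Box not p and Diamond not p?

4/7

1: Box not p is T, Diamond not p is T. ✓
2: Box not p is T, Diamond not p is F. ✗
3: Box not p is F, Diamond not p is T. ✗
4: Box not p is T, Diamond not p is T. ✓
5: Box not p is T, Diamond not p is T. ✓
6: Box not p is T, Diamond not p is T. ✓
7: Box not p is F, Diamond not p is T. ✗
That's 4 of 7 worlds, so 4/7.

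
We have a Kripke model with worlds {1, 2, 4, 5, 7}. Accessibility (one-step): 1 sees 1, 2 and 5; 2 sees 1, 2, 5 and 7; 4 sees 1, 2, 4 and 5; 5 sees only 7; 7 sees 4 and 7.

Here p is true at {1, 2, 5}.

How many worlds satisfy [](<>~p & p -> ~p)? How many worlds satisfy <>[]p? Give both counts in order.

2 and 3

For [](<>~p & p -> ~p):
1: successors {1, 2, 5}; <>~p & p -> ~p there: 1:T, 2:F, 5:F. ✗
2: successors {1, 2, 5, 7}; <>~p & p -> ~p there: 1:T, 2:F, 5:F, 7:T. ✗
4: successors {1, 2, 4, 5}; <>~p & p -> ~p there: 1:T, 2:F, 4:T, 5:F. ✗
5: successors {7}; <>~p & p -> ~p there: 7:T. ✓
7: successors {4, 7}; <>~p & p -> ~p there: 4:T, 7:T. ✓
— 2 worlds.
For <>[]p:
1: successors {1, 2, 5}; []p there: 1:T, 2:F, 5:F. ✓
2: successors {1, 2, 5, 7}; []p there: 1:T, 2:F, 5:F, 7:F. ✓
4: successors {1, 2, 4, 5}; []p there: 1:T, 2:F, 4:F, 5:F. ✓
5: successors {7}; []p there: 7:F. ✗
7: successors {4, 7}; []p there: 4:F, 7:F. ✗
— 3 worlds.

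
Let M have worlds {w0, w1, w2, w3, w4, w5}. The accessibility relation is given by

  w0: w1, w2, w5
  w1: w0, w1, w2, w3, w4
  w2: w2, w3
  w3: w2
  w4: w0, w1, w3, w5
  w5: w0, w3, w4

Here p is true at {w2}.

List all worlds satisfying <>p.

{w0, w1, w2, w3}

w0: successors {w1, w2, w5}; p there: w1:F, w2:T, w5:F. ✓
w1: successors {w0, w1, w2, w3, w4}; p there: w0:F, w1:F, w2:T, w3:F, w4:F. ✓
w2: successors {w2, w3}; p there: w2:T, w3:F. ✓
w3: successors {w2}; p there: w2:T. ✓
w4: successors {w0, w1, w3, w5}; p there: w0:F, w1:F, w3:F, w5:F. ✗
w5: successors {w0, w3, w4}; p there: w0:F, w3:F, w4:F. ✗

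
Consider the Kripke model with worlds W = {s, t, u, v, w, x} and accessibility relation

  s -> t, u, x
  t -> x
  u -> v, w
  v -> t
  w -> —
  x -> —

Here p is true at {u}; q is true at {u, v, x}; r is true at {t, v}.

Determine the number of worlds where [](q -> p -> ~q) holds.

5

s: successors {t, u, x}; q -> p -> ~q there: t:T, u:F, x:T. ✗
t: successors {x}; q -> p -> ~q there: x:T. ✓
u: successors {v, w}; q -> p -> ~q there: v:T, w:T. ✓
v: successors {t}; q -> p -> ~q there: t:T. ✓
w: no successors, so [](q -> p -> ~q) holds vacuously. ✓
x: no successors, so [](q -> p -> ~q) holds vacuously. ✓
Satisfying worlds: {t, u, v, w, x}.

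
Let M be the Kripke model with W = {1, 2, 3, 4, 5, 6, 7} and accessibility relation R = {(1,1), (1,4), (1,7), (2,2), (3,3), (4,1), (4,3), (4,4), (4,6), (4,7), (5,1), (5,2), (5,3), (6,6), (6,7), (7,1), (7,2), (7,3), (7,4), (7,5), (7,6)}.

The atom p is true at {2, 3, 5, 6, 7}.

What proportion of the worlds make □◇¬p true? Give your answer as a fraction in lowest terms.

1: successors {1, 4, 7}; ◇¬p there: 1:T, 4:T, 7:T. ✓
2: successors {2}; ◇¬p there: 2:F. ✗
3: successors {3}; ◇¬p there: 3:F. ✗
4: successors {1, 3, 4, 6, 7}; ◇¬p there: 1:T, 3:F, 4:T, 6:F, 7:T. ✗
5: successors {1, 2, 3}; ◇¬p there: 1:T, 2:F, 3:F. ✗
6: successors {6, 7}; ◇¬p there: 6:F, 7:T. ✗
7: successors {1, 2, 3, 4, 5, 6}; ◇¬p there: 1:T, 2:F, 3:F, 4:T, 5:T, 6:F. ✗
That's 1 of 7 worlds, so 1/7.

1/7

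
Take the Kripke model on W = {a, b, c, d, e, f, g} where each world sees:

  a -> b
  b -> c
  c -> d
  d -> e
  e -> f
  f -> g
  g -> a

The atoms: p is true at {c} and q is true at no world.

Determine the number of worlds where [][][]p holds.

a: successors {b}; [][]p there: b:F. ✗
b: successors {c}; [][]p there: c:F. ✗
c: successors {d}; [][]p there: d:F. ✗
d: successors {e}; [][]p there: e:F. ✗
e: successors {f}; [][]p there: f:F. ✗
f: successors {g}; [][]p there: g:F. ✗
g: successors {a}; [][]p there: a:T. ✓
Satisfying worlds: {g}.

1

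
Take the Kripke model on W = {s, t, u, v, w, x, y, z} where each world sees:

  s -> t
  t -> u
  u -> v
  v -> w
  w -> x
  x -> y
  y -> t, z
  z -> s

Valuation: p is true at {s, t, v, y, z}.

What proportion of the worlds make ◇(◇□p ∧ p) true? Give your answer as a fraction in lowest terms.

s: successors {t}; ◇□p ∧ p there: t:T. ✓
t: successors {u}; ◇□p ∧ p there: u:F. ✗
u: successors {v}; ◇□p ∧ p there: v:F. ✗
v: successors {w}; ◇□p ∧ p there: w:F. ✗
w: successors {x}; ◇□p ∧ p there: x:F. ✗
x: successors {y}; ◇□p ∧ p there: y:T. ✓
y: successors {t, z}; ◇□p ∧ p there: t:T, z:T. ✓
z: successors {s}; ◇□p ∧ p there: s:F. ✗
That's 3 of 8 worlds, so 3/8.

3/8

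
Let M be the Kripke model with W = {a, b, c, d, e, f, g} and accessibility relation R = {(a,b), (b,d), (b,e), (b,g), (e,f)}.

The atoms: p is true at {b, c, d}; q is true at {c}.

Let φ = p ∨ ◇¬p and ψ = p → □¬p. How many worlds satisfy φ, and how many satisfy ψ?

4 and 6

For p ∨ ◇¬p:
a: p is F, ◇¬p is F. ✗
b: p is T, ◇¬p is T. ✓
c: p is T, ◇¬p is F. ✓
d: p is T, ◇¬p is F. ✓
e: p is F, ◇¬p is T. ✓
f: p is F, ◇¬p is F. ✗
g: p is F, ◇¬p is F. ✗
— 4 worlds.
For p → □¬p:
a: p is F, □¬p is F. ✓
b: p is T, □¬p is F. ✗
c: p is T, □¬p is T. ✓
d: p is T, □¬p is T. ✓
e: p is F, □¬p is T. ✓
f: p is F, □¬p is T. ✓
g: p is F, □¬p is T. ✓
— 6 worlds.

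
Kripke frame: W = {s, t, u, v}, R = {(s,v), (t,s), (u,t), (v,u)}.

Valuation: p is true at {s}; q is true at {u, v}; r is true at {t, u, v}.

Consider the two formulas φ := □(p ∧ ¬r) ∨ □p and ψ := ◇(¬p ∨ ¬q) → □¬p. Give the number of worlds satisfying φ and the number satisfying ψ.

For □(p ∧ ¬r) ∨ □p:
s: □(p ∧ ¬r) is F, □p is F. ✗
t: □(p ∧ ¬r) is T, □p is T. ✓
u: □(p ∧ ¬r) is F, □p is F. ✗
v: □(p ∧ ¬r) is F, □p is F. ✗
— 1 world.
For ◇(¬p ∨ ¬q) → □¬p:
s: ◇(¬p ∨ ¬q) is T, □¬p is T. ✓
t: ◇(¬p ∨ ¬q) is T, □¬p is F. ✗
u: ◇(¬p ∨ ¬q) is T, □¬p is T. ✓
v: ◇(¬p ∨ ¬q) is T, □¬p is T. ✓
— 3 worlds.

1 and 3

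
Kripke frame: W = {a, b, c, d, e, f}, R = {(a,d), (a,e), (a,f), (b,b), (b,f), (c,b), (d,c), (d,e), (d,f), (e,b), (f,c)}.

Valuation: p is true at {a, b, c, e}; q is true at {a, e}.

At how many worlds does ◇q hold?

2

a: successors {d, e, f}; q there: d:F, e:T, f:F. ✓
b: successors {b, f}; q there: b:F, f:F. ✗
c: successors {b}; q there: b:F. ✗
d: successors {c, e, f}; q there: c:F, e:T, f:F. ✓
e: successors {b}; q there: b:F. ✗
f: successors {c}; q there: c:F. ✗
Satisfying worlds: {a, d}.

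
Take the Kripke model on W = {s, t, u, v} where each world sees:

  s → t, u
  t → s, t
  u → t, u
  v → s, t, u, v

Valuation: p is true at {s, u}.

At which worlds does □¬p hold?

s: successors {t, u}; ¬p there: t:T, u:F. ✗
t: successors {s, t}; ¬p there: s:F, t:T. ✗
u: successors {t, u}; ¬p there: t:T, u:F. ✗
v: successors {s, t, u, v}; ¬p there: s:F, t:T, u:F, v:T. ✗

∅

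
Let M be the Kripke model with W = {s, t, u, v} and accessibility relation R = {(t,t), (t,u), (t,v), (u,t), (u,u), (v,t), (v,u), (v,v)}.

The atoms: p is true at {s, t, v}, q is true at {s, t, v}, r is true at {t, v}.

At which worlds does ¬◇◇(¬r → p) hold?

{s}

s: ◇◇(¬r → p) is F. ✓
t: ◇◇(¬r → p) is T. ✗
u: ◇◇(¬r → p) is T. ✗
v: ◇◇(¬r → p) is T. ✗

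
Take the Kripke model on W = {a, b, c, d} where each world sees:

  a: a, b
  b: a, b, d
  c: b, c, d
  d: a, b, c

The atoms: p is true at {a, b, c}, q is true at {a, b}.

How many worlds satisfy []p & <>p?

2

a: []p is T, <>p is T. ✓
b: []p is F, <>p is T. ✗
c: []p is F, <>p is T. ✗
d: []p is T, <>p is T. ✓
Satisfying worlds: {a, d}.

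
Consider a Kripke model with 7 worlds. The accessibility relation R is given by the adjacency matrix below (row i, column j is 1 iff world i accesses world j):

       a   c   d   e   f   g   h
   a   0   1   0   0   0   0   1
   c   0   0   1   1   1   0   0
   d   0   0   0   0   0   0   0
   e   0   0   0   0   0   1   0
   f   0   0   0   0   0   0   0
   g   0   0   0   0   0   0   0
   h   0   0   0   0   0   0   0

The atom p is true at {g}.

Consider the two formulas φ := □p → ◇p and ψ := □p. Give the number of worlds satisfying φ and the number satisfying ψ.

3 and 5

For □p → ◇p:
a: □p is F, ◇p is F. ✓
c: □p is F, ◇p is F. ✓
d: □p is T, ◇p is F. ✗
e: □p is T, ◇p is T. ✓
f: □p is T, ◇p is F. ✗
g: □p is T, ◇p is F. ✗
h: □p is T, ◇p is F. ✗
— 3 worlds.
For □p:
a: successors {c, h}; p there: c:F, h:F. ✗
c: successors {d, e, f}; p there: d:F, e:F, f:F. ✗
d: no successors, so □p holds vacuously. ✓
e: successors {g}; p there: g:T. ✓
f: no successors, so □p holds vacuously. ✓
g: no successors, so □p holds vacuously. ✓
h: no successors, so □p holds vacuously. ✓
— 5 worlds.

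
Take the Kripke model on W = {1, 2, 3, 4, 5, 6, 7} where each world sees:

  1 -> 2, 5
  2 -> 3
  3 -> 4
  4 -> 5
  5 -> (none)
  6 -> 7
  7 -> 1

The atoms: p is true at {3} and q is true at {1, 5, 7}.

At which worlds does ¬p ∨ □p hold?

1: ¬p is T, □p is F. ✓
2: ¬p is T, □p is T. ✓
3: ¬p is F, □p is F. ✗
4: ¬p is T, □p is F. ✓
5: ¬p is T, □p is T. ✓
6: ¬p is T, □p is F. ✓
7: ¬p is T, □p is F. ✓

{1, 2, 4, 5, 6, 7}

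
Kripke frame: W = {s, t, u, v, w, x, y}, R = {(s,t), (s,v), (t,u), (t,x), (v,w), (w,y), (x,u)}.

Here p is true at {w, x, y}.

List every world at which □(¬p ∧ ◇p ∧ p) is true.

{u, y}

s: successors {t, v}; ¬p ∧ ◇p ∧ p there: t:F, v:F. ✗
t: successors {u, x}; ¬p ∧ ◇p ∧ p there: u:F, x:F. ✗
u: no successors, so □(¬p ∧ ◇p ∧ p) holds vacuously. ✓
v: successors {w}; ¬p ∧ ◇p ∧ p there: w:F. ✗
w: successors {y}; ¬p ∧ ◇p ∧ p there: y:F. ✗
x: successors {u}; ¬p ∧ ◇p ∧ p there: u:F. ✗
y: no successors, so □(¬p ∧ ◇p ∧ p) holds vacuously. ✓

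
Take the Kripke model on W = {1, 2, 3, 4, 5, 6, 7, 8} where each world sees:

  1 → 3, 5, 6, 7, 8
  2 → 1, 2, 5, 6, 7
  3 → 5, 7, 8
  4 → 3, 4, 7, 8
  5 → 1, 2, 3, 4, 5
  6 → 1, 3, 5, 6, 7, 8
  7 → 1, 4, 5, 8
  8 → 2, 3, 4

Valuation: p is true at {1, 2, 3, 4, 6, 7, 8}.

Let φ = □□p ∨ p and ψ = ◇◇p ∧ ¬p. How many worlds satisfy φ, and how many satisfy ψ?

For □□p ∨ p:
1: □□p is F, p is T. ✓
2: □□p is F, p is T. ✓
3: □□p is F, p is T. ✓
4: □□p is F, p is T. ✓
5: □□p is F, p is F. ✗
6: □□p is F, p is T. ✓
7: □□p is F, p is T. ✓
8: □□p is F, p is T. ✓
— 7 worlds.
For ◇◇p ∧ ¬p:
1: ◇◇p is T, ¬p is F. ✗
2: ◇◇p is T, ¬p is F. ✗
3: ◇◇p is T, ¬p is F. ✗
4: ◇◇p is T, ¬p is F. ✗
5: ◇◇p is T, ¬p is T. ✓
6: ◇◇p is T, ¬p is F. ✗
7: ◇◇p is T, ¬p is F. ✗
8: ◇◇p is T, ¬p is F. ✗
— 1 world.

7 and 1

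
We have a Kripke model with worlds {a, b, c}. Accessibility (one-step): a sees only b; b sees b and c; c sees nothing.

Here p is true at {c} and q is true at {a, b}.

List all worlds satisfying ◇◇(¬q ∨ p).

a: successors {b}; ◇(¬q ∨ p) there: b:T. ✓
b: successors {b, c}; ◇(¬q ∨ p) there: b:T, c:F. ✓
c: no successors, so ◇◇(¬q ∨ p) fails. ✗

{a, b}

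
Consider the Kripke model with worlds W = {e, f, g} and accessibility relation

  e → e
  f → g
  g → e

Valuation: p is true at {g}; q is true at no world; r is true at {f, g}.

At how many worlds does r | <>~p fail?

e: r is F, <>~p is T. ✓
f: r is T, <>~p is F. ✓
g: r is T, <>~p is T. ✓
Satisfying worlds: {e, f, g}.
So r | <>~p fails at the other 0 worlds.

0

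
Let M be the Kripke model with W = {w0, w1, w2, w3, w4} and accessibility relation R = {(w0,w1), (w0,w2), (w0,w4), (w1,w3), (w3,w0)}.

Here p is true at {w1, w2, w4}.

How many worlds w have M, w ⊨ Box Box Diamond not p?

w0: successors {w1, w2, w4}; Box Diamond not p there: w1:T, w2:T, w4:T. ✓
w1: successors {w3}; Box Diamond not p there: w3:F. ✗
w2: no successors, so Box Box Diamond not p holds vacuously. ✓
w3: successors {w0}; Box Diamond not p there: w0:F. ✗
w4: no successors, so Box Box Diamond not p holds vacuously. ✓
Satisfying worlds: {w0, w2, w4}.

3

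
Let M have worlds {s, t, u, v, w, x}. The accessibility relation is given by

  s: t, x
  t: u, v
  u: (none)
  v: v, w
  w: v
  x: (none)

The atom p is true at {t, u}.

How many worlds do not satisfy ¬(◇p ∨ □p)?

4

s: ◇p ∨ □p is T. ✗
t: ◇p ∨ □p is T. ✗
u: ◇p ∨ □p is T. ✗
v: ◇p ∨ □p is F. ✓
w: ◇p ∨ □p is F. ✓
x: ◇p ∨ □p is T. ✗
Satisfying worlds: {v, w}.
So ¬(◇p ∨ □p) fails at the other 4 worlds.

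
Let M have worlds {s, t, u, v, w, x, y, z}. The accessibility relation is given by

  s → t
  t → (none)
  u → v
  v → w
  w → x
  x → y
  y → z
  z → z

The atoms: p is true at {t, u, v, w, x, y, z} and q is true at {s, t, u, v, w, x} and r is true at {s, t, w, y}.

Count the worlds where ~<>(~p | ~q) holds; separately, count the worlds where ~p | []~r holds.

For ~<>(~p | ~q):
s: <>(~p | ~q) is F. ✓
t: <>(~p | ~q) is F. ✓
u: <>(~p | ~q) is F. ✓
v: <>(~p | ~q) is F. ✓
w: <>(~p | ~q) is F. ✓
x: <>(~p | ~q) is T. ✗
y: <>(~p | ~q) is T. ✗
z: <>(~p | ~q) is T. ✗
— 5 worlds.
For ~p | []~r:
s: ~p is T, []~r is F. ✓
t: ~p is F, []~r is T. ✓
u: ~p is F, []~r is T. ✓
v: ~p is F, []~r is F. ✗
w: ~p is F, []~r is T. ✓
x: ~p is F, []~r is F. ✗
y: ~p is F, []~r is T. ✓
z: ~p is F, []~r is T. ✓
— 6 worlds.

5 and 6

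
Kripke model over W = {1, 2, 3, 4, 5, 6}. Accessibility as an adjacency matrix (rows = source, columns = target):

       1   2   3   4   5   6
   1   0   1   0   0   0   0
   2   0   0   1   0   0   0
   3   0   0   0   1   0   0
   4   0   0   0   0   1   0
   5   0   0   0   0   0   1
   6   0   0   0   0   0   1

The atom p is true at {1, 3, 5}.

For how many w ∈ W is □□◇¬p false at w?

1: successors {2}; □◇¬p there: 2:T. ✓
2: successors {3}; □◇¬p there: 3:F. ✗
3: successors {4}; □◇¬p there: 4:T. ✓
4: successors {5}; □◇¬p there: 5:T. ✓
5: successors {6}; □◇¬p there: 6:T. ✓
6: successors {6}; □◇¬p there: 6:T. ✓
Satisfying worlds: {1, 3, 4, 5, 6}.
So □□◇¬p fails at the other 1 world.

1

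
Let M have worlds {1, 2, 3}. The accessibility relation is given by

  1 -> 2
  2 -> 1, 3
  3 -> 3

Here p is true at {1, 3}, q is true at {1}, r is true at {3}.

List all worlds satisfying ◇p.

1: successors {2}; p there: 2:F. ✗
2: successors {1, 3}; p there: 1:T, 3:T. ✓
3: successors {3}; p there: 3:T. ✓

{2, 3}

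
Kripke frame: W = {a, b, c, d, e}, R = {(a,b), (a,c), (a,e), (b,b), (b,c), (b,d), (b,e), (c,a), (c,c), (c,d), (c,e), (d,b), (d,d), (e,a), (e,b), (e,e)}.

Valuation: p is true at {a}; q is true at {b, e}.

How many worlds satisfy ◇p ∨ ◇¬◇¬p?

2

a: ◇p is F, ◇¬◇¬p is F. ✗
b: ◇p is F, ◇¬◇¬p is F. ✗
c: ◇p is T, ◇¬◇¬p is F. ✓
d: ◇p is F, ◇¬◇¬p is F. ✗
e: ◇p is T, ◇¬◇¬p is F. ✓
Satisfying worlds: {c, e}.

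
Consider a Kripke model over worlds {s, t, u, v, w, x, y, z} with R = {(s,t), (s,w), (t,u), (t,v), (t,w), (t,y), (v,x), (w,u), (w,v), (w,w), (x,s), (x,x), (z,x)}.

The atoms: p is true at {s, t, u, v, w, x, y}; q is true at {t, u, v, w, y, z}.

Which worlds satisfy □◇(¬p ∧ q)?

s: successors {t, w}; ◇(¬p ∧ q) there: t:F, w:F. ✗
t: successors {u, v, w, y}; ◇(¬p ∧ q) there: u:F, v:F, w:F, y:F. ✗
u: no successors, so □◇(¬p ∧ q) holds vacuously. ✓
v: successors {x}; ◇(¬p ∧ q) there: x:F. ✗
w: successors {u, v, w}; ◇(¬p ∧ q) there: u:F, v:F, w:F. ✗
x: successors {s, x}; ◇(¬p ∧ q) there: s:F, x:F. ✗
y: no successors, so □◇(¬p ∧ q) holds vacuously. ✓
z: successors {x}; ◇(¬p ∧ q) there: x:F. ✗

{u, y}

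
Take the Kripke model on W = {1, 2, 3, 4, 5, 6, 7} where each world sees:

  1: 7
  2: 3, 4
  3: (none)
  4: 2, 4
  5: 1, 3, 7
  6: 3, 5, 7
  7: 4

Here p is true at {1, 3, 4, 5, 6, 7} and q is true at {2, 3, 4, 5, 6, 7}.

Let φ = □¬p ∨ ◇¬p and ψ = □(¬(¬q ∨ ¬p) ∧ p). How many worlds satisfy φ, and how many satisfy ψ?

2 and 5

For □¬p ∨ ◇¬p:
1: □¬p is F, ◇¬p is F. ✗
2: □¬p is F, ◇¬p is F. ✗
3: □¬p is T, ◇¬p is F. ✓
4: □¬p is F, ◇¬p is T. ✓
5: □¬p is F, ◇¬p is F. ✗
6: □¬p is F, ◇¬p is F. ✗
7: □¬p is F, ◇¬p is F. ✗
— 2 worlds.
For □(¬(¬q ∨ ¬p) ∧ p):
1: successors {7}; ¬(¬q ∨ ¬p) ∧ p there: 7:T. ✓
2: successors {3, 4}; ¬(¬q ∨ ¬p) ∧ p there: 3:T, 4:T. ✓
3: no successors, so □(¬(¬q ∨ ¬p) ∧ p) holds vacuously. ✓
4: successors {2, 4}; ¬(¬q ∨ ¬p) ∧ p there: 2:F, 4:T. ✗
5: successors {1, 3, 7}; ¬(¬q ∨ ¬p) ∧ p there: 1:F, 3:T, 7:T. ✗
6: successors {3, 5, 7}; ¬(¬q ∨ ¬p) ∧ p there: 3:T, 5:T, 7:T. ✓
7: successors {4}; ¬(¬q ∨ ¬p) ∧ p there: 4:T. ✓
— 5 worlds.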